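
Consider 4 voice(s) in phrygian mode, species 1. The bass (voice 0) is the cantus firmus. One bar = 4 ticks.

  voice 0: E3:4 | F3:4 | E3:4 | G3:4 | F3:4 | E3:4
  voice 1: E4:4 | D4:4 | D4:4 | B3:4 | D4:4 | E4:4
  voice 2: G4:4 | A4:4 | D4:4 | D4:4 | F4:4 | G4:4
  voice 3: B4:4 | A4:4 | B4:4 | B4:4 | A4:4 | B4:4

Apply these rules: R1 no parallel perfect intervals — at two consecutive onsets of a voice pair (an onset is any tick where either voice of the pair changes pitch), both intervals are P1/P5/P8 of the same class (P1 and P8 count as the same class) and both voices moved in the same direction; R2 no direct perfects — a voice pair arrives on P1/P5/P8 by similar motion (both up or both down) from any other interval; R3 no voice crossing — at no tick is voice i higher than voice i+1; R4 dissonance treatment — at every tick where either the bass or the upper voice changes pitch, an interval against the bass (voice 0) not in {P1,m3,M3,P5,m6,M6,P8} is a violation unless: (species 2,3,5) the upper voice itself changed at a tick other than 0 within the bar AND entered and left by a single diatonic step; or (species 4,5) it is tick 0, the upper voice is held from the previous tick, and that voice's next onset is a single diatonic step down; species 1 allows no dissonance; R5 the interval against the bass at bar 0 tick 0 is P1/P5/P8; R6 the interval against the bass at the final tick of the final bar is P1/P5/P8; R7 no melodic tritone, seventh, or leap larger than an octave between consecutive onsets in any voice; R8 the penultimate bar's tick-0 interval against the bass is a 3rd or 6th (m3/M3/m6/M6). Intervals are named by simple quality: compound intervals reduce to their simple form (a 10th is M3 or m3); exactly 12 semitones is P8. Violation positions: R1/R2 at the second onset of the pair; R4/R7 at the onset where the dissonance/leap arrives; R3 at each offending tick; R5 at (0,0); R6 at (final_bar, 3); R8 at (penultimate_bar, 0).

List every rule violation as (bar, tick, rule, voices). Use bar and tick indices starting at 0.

bar 0: v0=E3 v1=E4 v2=G4 v3=B4 downbeat P5
bar 1: v0=F3 v1=D4 v2=A4 v3=A4 downbeat M3
bar 2: v0=E3 v1=D4 v2=D4 v3=B4 downbeat P5
bar 3: v0=G3 v1=B3 v2=D4 v3=B4 downbeat M3
bar 4: v0=F3 v1=D4 v2=F4 v3=A4 downbeat M3
bar 5: v0=E3 v1=E4 v2=G4 v3=B4 downbeat P5
  -> R5 @ bar 0 tick 0 v(0, 2): opens on m3
  -> R1 @ bar 1 tick 0 v(1, 3): E4/B4 P5 -> D4/A4 P5 similar
  -> R4 @ bar 2 tick 0 v(0, 1): E3/D4 m7 untreated
  -> R4 @ bar 2 tick 0 v(0, 2): E3/D4 m7 untreated
  -> R8 @ bar 4 tick 0 v(0, 2): penult P8 not 3rd/6th
  -> R1 @ bar 5 tick 0 v(1, 3): D4/A4 P5 -> E4/B4 P5 similar
  -> R6 @ bar 5 tick 3 v(0, 2): closes on m3

(0, 0, R5, (0, 2))
(1, 0, R1, (1, 3))
(2, 0, R4, (0, 1))
(2, 0, R4, (0, 2))
(4, 0, R8, (0, 2))
(5, 0, R1, (1, 3))
(5, 3, R6, (0, 2))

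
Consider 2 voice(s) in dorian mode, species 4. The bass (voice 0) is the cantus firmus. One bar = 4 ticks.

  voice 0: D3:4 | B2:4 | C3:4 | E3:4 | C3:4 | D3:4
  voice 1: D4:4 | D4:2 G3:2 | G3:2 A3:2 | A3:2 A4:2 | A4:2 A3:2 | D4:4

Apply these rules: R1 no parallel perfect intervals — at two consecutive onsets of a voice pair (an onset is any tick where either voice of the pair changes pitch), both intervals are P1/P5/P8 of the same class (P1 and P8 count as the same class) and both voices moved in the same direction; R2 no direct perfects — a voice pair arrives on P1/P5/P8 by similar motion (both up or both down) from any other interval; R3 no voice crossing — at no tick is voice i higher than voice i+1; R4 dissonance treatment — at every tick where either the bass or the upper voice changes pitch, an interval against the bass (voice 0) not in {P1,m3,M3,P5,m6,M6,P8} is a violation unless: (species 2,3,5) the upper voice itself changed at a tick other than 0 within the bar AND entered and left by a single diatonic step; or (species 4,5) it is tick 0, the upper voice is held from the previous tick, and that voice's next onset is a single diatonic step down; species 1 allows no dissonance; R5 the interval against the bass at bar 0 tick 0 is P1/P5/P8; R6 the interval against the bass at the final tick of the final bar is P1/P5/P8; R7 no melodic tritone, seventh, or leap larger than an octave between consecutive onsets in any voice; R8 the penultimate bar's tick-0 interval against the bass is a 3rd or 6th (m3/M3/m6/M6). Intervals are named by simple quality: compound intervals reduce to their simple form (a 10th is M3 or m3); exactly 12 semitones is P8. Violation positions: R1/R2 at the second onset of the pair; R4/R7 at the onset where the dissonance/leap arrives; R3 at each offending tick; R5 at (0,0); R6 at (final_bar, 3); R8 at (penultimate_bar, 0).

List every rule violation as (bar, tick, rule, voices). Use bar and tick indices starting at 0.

bar 0: v0=D3 v1=D4 downbeat P8
bar 1: v0=B2 v1=D4 downbeat m3
bar 2: v0=C3 v1=G3 downbeat P5
bar 3: v0=E3 v1=A3 downbeat P4
bar 4: v0=C3 v1=A4 downbeat M6
bar 5: v0=D3 v1=D4 downbeat P8
  -> R4 @ bar 3 tick 0 v(0, 1): E3/A3 P4 untreated
  -> R4 @ bar 3 tick 2 v(0, 1): E3/A4 P4 untreated
  -> R2 @ bar 5 tick 0 v(0, 1): C3/A3 M6 -> D3/D4 P8 similar

(3, 0, R4, (0, 1))
(3, 2, R4, (0, 1))
(5, 0, R2, (0, 1))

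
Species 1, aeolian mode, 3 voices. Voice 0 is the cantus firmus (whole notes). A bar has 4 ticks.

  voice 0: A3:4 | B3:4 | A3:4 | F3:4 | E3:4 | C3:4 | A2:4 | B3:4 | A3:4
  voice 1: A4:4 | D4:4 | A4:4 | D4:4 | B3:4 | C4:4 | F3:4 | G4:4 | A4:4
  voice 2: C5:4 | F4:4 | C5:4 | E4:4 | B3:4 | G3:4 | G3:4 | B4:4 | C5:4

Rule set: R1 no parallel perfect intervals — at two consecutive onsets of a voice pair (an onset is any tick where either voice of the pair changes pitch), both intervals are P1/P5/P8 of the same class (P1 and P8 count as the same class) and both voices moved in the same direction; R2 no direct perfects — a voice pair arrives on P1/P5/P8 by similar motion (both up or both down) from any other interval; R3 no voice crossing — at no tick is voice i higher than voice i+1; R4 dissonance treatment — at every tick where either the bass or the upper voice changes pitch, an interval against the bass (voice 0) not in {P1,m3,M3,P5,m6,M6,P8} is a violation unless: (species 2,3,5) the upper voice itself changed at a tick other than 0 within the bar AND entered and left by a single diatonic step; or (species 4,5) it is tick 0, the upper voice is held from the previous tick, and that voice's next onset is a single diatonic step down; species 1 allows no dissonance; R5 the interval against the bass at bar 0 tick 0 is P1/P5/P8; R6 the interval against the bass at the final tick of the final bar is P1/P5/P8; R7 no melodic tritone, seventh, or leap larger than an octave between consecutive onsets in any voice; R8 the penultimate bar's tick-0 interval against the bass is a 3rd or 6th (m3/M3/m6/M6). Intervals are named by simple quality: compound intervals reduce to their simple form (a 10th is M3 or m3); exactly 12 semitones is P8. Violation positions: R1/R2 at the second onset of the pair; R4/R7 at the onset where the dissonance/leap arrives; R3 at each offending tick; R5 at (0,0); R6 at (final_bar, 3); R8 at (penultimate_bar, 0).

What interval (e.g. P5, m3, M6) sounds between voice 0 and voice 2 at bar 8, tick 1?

voice 0=A3 voice 2=C5 -> m3

m3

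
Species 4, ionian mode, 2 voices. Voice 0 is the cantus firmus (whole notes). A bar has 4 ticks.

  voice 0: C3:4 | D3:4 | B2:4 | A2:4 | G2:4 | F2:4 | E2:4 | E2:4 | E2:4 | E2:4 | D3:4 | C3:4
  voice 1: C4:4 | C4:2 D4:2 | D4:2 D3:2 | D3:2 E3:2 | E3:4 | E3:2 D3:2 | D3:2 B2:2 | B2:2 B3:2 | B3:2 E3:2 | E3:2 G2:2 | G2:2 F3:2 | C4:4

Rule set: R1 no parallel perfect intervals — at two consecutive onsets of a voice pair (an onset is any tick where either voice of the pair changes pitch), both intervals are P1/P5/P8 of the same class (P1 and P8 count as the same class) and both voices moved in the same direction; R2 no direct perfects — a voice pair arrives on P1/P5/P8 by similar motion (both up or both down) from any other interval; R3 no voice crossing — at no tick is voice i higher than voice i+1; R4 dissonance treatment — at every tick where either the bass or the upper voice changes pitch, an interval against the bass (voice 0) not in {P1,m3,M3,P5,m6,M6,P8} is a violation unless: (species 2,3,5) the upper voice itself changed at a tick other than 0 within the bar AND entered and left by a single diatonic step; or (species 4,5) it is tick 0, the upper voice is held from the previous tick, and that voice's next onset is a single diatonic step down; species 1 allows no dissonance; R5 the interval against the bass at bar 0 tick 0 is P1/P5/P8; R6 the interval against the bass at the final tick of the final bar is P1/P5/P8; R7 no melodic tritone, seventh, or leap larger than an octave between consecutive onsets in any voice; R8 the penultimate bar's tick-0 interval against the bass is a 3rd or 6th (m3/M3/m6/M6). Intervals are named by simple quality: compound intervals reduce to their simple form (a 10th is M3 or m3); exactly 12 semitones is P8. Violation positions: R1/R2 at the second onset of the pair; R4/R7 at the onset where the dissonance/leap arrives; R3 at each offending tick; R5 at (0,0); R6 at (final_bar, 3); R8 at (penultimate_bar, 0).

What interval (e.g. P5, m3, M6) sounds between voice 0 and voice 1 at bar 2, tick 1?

voice 0=B2 voice 1=D4 -> m3

m3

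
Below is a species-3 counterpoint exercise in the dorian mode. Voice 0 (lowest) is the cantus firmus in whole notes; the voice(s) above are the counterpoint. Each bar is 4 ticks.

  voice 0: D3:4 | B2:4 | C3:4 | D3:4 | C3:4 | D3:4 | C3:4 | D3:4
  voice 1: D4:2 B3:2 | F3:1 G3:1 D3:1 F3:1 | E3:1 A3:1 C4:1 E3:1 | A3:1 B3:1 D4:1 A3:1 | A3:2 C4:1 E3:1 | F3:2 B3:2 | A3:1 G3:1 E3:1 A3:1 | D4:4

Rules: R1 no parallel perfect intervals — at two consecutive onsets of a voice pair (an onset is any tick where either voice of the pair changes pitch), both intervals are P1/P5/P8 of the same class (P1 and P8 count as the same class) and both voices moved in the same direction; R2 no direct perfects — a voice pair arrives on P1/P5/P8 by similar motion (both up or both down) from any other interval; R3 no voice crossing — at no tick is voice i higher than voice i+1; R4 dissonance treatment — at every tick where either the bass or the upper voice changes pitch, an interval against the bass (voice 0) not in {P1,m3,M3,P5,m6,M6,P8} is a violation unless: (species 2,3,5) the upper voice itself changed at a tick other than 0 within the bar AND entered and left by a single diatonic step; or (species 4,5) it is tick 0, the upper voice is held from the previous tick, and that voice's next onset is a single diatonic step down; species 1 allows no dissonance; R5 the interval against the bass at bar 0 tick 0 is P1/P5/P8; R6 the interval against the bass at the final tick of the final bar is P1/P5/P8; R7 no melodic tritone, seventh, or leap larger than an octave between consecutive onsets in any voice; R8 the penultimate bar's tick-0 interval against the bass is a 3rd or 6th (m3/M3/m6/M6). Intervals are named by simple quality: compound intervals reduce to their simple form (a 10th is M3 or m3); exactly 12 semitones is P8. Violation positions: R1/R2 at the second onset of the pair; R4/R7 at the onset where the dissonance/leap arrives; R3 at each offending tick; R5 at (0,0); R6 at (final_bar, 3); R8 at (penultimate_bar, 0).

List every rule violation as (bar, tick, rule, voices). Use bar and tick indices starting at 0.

bar 0: v0=D3 v1=D4 downbeat P8
bar 1: v0=B2 v1=F3 downbeat TT
bar 2: v0=C3 v1=E3 downbeat M3
bar 3: v0=D3 v1=A3 downbeat P5
bar 4: v0=C3 v1=A3 downbeat M6
bar 5: v0=D3 v1=F3 downbeat m3
bar 6: v0=C3 v1=A3 downbeat M6
bar 7: v0=D3 v1=D4 downbeat P8
  -> R4 @ bar 1 tick 0 v(0, 1): B2/F3 TT untreated
  -> R7 @ bar 1 tick 0 v(1,): B3->F3 leap 6st
  -> R4 @ bar 1 tick 3 v(0, 1): B2/F3 TT untreated
  -> R2 @ bar 3 tick 0 v(0, 1): C3/E3 M3 -> D3/A3 P5 similar
  -> R7 @ bar 5 tick 2 v(1,): F3->B3 leap 6st
  -> R2 @ bar 7 tick 0 v(0, 1): C3/A3 M6 -> D3/D4 P8 similar

(1, 0, R4, (0, 1))
(1, 0, R7, (1,))
(1, 3, R4, (0, 1))
(3, 0, R2, (0, 1))
(5, 2, R7, (1,))
(7, 0, R2, (0, 1))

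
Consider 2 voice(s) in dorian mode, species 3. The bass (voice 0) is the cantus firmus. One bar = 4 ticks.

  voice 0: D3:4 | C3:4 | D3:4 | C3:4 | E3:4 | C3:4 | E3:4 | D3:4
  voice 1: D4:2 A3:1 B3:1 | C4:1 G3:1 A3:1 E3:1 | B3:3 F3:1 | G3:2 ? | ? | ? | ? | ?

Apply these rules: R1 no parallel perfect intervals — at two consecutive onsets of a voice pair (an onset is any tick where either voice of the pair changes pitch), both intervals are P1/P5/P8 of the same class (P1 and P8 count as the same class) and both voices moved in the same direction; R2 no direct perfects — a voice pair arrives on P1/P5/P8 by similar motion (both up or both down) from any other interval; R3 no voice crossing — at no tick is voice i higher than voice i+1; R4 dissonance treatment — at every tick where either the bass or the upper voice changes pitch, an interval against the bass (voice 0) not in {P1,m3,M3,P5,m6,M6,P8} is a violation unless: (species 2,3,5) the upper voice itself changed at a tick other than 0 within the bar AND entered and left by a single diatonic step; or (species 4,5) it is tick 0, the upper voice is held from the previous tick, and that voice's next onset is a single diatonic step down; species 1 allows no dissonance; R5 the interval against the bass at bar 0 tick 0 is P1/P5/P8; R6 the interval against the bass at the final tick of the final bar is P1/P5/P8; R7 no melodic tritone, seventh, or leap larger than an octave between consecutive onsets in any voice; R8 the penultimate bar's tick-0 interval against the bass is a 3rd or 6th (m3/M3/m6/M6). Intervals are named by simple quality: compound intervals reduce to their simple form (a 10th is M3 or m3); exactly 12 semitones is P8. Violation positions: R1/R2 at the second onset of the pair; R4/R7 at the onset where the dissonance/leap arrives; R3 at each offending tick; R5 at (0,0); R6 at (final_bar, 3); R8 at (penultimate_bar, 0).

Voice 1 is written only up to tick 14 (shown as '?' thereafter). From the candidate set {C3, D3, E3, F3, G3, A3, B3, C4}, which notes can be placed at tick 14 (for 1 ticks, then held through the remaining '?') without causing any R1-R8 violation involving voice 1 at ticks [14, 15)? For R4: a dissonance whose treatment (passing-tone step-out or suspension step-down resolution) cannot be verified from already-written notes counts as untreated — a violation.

C3: legal
D3: violates R4
E3: legal
F3: violates R4
G3: legal
A3: legal
B3: violates R4
C4: legal

{A3, C3, C4, E3, G3}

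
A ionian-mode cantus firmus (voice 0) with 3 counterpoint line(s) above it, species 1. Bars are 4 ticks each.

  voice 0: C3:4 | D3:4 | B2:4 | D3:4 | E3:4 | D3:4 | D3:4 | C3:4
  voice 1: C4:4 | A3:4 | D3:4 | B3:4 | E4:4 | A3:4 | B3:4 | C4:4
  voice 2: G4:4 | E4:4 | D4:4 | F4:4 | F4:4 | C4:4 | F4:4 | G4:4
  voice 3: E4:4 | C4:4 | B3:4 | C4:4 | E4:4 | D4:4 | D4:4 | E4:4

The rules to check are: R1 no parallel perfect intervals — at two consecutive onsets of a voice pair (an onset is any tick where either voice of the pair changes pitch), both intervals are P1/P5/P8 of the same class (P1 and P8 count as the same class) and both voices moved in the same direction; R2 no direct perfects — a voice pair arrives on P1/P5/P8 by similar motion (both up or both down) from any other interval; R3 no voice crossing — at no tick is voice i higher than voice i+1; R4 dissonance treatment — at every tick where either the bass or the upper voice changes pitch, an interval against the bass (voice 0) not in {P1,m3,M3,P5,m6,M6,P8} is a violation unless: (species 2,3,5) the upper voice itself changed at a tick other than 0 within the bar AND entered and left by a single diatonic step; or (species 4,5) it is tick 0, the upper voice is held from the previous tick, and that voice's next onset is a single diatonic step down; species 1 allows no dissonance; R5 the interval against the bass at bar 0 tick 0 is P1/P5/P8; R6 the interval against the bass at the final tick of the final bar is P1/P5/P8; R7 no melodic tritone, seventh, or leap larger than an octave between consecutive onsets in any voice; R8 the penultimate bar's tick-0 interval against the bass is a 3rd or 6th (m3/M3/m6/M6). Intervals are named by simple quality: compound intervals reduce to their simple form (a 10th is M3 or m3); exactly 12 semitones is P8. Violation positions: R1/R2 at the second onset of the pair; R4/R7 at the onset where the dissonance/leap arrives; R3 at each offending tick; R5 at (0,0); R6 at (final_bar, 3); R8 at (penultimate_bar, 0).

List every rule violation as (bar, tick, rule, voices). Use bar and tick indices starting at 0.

bar 0: v0=C3 v1=C4 v2=G4 v3=E4 downbeat M3
bar 1: v0=D3 v1=A3 v2=E4 v3=C4 downbeat m7
bar 2: v0=B2 v1=D3 v2=D4 v3=B3 downbeat P8
bar 3: v0=D3 v1=B3 v2=F4 v3=C4 downbeat m7
bar 4: v0=E3 v1=E4 v2=F4 v3=E4 downbeat P8
bar 5: v0=D3 v1=A3 v2=C4 v3=D4 downbeat P8
bar 6: v0=D3 v1=B3 v2=F4 v3=D4 downbeat P8
bar 7: v0=C3 v1=C4 v2=G4 v3=E4 downbeat M3
  -> R3 @ bar 0 tick 0 v(2, 3): G4 above E4
  -> R5 @ bar 0 tick 0 v(0, 3): opens on M3
  -> R3 @ bar 0 tick 1 v(2, 3): G4 above E4
  -> R3 @ bar 0 tick 2 v(2, 3): G4 above E4
  -> R3 @ bar 0 tick 3 v(2, 3): G4 above E4
  -> R1 @ bar 1 tick 0 v(1, 2): C4/G4 P5 -> A3/E4 P5 similar
  -> R3 @ bar 1 tick 0 v(2, 3): E4 above C4
  -> R4 @ bar 1 tick 0 v(0, 2): D3/E4 M2 untreated
  -> R4 @ bar 1 tick 0 v(0, 3): D3/C4 m7 untreated
  -> R3 @ bar 1 tick 1 v(2, 3): E4 above C4
  -> R3 @ bar 1 tick 2 v(2, 3): E4 above C4
  -> R3 @ bar 1 tick 3 v(2, 3): E4 above C4
  -> R2 @ bar 2 tick 0 v(0, 3): D3/C4 m7 -> B2/B3 P8 similar
  -> R2 @ bar 2 tick 0 v(1, 2): A3/E4 P5 -> D3/D4 P8 similar
  -> R3 @ bar 2 tick 0 v(2, 3): D4 above B3
  -> R3 @ bar 2 tick 1 v(2, 3): D4 above B3
  -> R3 @ bar 2 tick 2 v(2, 3): D4 above B3
  -> R3 @ bar 2 tick 3 v(2, 3): D4 above B3
  -> R3 @ bar 3 tick 0 v(2, 3): F4 above C4
  -> R4 @ bar 3 tick 0 v(0, 3): D3/C4 m7 untreated
  -> R3 @ bar 3 tick 1 v(2, 3): F4 above C4
  -> R3 @ bar 3 tick 2 v(2, 3): F4 above C4
  -> R3 @ bar 3 tick 3 v(2, 3): F4 above C4
  -> R2 @ bar 4 tick 0 v(0, 1): D3/B3 M6 -> E3/E4 P8 similar
  -> R2 @ bar 4 tick 0 v(0, 3): D3/C4 m7 -> E3/E4 P8 similar
  -> R2 @ bar 4 tick 0 v(1, 3): B3/C4 m2 -> E4/E4 P1 similar
  -> R3 @ bar 4 tick 0 v(2, 3): F4 above E4
  -> R4 @ bar 4 tick 0 v(0, 2): E3/F4 m2 untreated
  -> R3 @ bar 4 tick 1 v(2, 3): F4 above E4
  -> R3 @ bar 4 tick 2 v(2, 3): F4 above E4
  -> R3 @ bar 4 tick 3 v(2, 3): F4 above E4
  -> R1 @ bar 5 tick 0 v(0, 3): E3/E4 P8 -> D3/D4 P8 similar
  -> R2 @ bar 5 tick 0 v(0, 1): E3/E4 P8 -> D3/A3 P5 similar
  -> R4 @ bar 5 tick 0 v(0, 2): D3/C4 m7 untreated
  -> R3 @ bar 6 tick 0 v(2, 3): F4 above D4
  -> R8 @ bar 6 tick 0 v(0, 3): penult P8 not 3rd/6th
  -> R3 @ bar 6 tick 1 v(2, 3): F4 above D4
  -> R3 @ bar 6 tick 2 v(2, 3): F4 above D4
  -> R3 @ bar 6 tick 3 v(2, 3): F4 above D4
  -> R2 @ bar 7 tick 0 v(1, 2): B3/F4 TT -> C4/G4 P5 similar
  -> R3 @ bar 7 tick 0 v(2, 3): G4 above E4
  -> R3 @ bar 7 tick 1 v(2, 3): G4 above E4
  -> R3 @ bar 7 tick 2 v(2, 3): G4 above E4
  -> R3 @ bar 7 tick 3 v(2, 3): G4 above E4
  -> R6 @ bar 7 tick 3 v(0, 3): closes on M3

(0, 0, R3, (2, 3))
(0, 0, R5, (0, 3))
(0, 1, R3, (2, 3))
(0, 2, R3, (2, 3))
(0, 3, R3, (2, 3))
(1, 0, R1, (1, 2))
(1, 0, R3, (2, 3))
(1, 0, R4, (0, 2))
(1, 0, R4, (0, 3))
(1, 1, R3, (2, 3))
(1, 2, R3, (2, 3))
(1, 3, R3, (2, 3))
(2, 0, R2, (0, 3))
(2, 0, R2, (1, 2))
(2, 0, R3, (2, 3))
(2, 1, R3, (2, 3))
(2, 2, R3, (2, 3))
(2, 3, R3, (2, 3))
(3, 0, R3, (2, 3))
(3, 0, R4, (0, 3))
(3, 1, R3, (2, 3))
(3, 2, R3, (2, 3))
(3, 3, R3, (2, 3))
(4, 0, R2, (0, 1))
(4, 0, R2, (0, 3))
(4, 0, R2, (1, 3))
(4, 0, R3, (2, 3))
(4, 0, R4, (0, 2))
(4, 1, R3, (2, 3))
(4, 2, R3, (2, 3))
(4, 3, R3, (2, 3))
(5, 0, R1, (0, 3))
(5, 0, R2, (0, 1))
(5, 0, R4, (0, 2))
(6, 0, R3, (2, 3))
(6, 0, R8, (0, 3))
(6, 1, R3, (2, 3))
(6, 2, R3, (2, 3))
(6, 3, R3, (2, 3))
(7, 0, R2, (1, 2))
(7, 0, R3, (2, 3))
(7, 1, R3, (2, 3))
(7, 2, R3, (2, 3))
(7, 3, R3, (2, 3))
(7, 3, R6, (0, 3))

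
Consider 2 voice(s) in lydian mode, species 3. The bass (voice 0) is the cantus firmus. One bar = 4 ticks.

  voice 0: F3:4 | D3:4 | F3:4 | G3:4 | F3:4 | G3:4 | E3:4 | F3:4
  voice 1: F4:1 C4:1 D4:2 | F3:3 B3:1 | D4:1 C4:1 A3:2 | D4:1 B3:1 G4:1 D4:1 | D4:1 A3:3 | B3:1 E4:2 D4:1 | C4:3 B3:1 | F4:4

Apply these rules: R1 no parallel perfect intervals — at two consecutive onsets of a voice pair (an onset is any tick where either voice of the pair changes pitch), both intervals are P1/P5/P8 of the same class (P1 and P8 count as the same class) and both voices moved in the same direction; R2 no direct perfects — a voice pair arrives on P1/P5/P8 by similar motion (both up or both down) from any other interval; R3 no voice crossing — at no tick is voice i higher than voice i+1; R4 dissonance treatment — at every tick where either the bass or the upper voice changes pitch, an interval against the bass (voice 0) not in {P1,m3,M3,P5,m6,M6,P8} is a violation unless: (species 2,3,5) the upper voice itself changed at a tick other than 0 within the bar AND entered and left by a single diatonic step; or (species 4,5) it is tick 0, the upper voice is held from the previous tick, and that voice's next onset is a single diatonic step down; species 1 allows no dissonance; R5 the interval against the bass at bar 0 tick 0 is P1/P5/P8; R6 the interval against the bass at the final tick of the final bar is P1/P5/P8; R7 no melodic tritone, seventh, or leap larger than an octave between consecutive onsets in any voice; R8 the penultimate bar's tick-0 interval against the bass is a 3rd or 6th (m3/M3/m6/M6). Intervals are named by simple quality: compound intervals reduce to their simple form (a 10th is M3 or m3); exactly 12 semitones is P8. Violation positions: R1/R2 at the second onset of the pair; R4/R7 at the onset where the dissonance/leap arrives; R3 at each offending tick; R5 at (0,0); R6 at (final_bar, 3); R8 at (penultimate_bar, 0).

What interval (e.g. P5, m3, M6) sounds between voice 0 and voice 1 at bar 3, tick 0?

voice 0=G3 voice 1=D4 -> P5

P5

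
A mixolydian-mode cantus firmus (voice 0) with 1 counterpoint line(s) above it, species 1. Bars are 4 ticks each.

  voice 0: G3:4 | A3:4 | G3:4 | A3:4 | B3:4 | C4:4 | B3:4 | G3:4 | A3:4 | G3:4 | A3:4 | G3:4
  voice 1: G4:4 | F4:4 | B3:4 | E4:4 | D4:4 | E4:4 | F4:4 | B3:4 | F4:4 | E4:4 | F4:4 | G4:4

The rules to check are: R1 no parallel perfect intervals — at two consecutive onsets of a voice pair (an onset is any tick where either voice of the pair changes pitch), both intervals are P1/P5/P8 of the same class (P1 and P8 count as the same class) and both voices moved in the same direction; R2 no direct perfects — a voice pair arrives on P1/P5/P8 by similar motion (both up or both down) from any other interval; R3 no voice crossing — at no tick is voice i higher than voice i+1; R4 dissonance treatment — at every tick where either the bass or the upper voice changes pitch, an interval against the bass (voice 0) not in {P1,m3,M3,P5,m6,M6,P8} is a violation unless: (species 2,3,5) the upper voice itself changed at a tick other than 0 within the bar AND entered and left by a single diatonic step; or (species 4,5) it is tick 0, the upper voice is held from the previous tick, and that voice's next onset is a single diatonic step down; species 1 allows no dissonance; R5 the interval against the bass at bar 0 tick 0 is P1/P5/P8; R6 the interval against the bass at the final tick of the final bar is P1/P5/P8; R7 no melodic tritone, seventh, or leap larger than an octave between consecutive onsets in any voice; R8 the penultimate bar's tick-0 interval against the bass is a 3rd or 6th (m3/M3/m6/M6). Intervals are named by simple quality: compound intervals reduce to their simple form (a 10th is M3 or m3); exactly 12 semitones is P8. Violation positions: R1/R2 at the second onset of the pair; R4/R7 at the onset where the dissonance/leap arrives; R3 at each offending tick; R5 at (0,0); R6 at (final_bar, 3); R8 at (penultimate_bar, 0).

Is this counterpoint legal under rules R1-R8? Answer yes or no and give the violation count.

No (5 violations)

bar 0: v0=G3 v1=G4 (P8)
bar 1: v0=A3 v1=F4 (m6)
bar 2: v0=G3 v1=B3 (M3)
bar 3: v0=A3 v1=E4 (P5)
bar 4: v0=B3 v1=D4 (m3)
bar 5: v0=C4 v1=E4 (M3)
bar 6: v0=B3 v1=F4 (TT)
bar 7: v0=G3 v1=B3 (M3)
bar 8: v0=A3 v1=F4 (m6)
bar 9: v0=G3 v1=E4 (M6)
bar 10: v0=A3 v1=F4 (m6)
bar 11: v0=G3 v1=G4 (P8)
  R7 @ bar2.0: F4->B3 leap 6st
  R2 @ bar3.0: G3/B3 M3 -> A3/E4 P5 similar
  R4 @ bar6.0: B3/F4 TT untreated
  R7 @ bar7.0: F4->B3 leap 6st
  R7 @ bar8.0: B3->F4 leap 6st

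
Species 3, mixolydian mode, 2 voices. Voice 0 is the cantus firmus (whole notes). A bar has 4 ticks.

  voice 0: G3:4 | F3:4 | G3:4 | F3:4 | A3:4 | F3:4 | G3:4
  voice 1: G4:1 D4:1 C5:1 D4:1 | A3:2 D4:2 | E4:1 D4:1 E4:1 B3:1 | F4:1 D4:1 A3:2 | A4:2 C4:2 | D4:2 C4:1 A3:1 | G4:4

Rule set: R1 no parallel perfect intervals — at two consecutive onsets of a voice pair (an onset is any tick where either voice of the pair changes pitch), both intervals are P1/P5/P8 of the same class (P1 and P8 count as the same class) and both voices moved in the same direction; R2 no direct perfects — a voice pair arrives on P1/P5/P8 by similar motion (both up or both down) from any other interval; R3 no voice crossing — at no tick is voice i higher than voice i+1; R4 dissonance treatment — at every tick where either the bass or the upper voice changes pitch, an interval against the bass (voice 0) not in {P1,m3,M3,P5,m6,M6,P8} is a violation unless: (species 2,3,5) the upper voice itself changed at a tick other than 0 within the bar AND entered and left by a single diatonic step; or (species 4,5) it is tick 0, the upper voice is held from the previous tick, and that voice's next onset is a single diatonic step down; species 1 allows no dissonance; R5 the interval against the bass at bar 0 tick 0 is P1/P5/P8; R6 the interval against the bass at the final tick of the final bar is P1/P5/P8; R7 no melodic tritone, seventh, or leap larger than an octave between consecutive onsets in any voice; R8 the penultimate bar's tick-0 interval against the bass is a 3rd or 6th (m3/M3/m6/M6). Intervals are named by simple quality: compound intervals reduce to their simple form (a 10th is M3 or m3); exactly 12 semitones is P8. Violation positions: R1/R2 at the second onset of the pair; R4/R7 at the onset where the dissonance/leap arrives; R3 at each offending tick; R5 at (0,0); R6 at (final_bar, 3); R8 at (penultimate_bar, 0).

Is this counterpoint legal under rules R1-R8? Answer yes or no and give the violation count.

No (7 violations)

bar 0: v0=G3 v1=G4 (P8)
bar 1: v0=F3 v1=A3 (M3)
bar 2: v0=G3 v1=E4 (M6)
bar 3: v0=F3 v1=F4 (P8)
bar 4: v0=A3 v1=A4 (P8)
bar 5: v0=F3 v1=D4 (M6)
bar 6: v0=G3 v1=G4 (P8)
  R4 @ bar0.2: G3/C5 P4 untreated
  R7 @ bar0.2: D4->C5 leap 10st
  R7 @ bar0.3: C5->D4 leap 10st
  R7 @ bar3.0: B3->F4 leap 6st
  R2 @ bar4.0: F3/A3 M3 -> A3/A4 P8 similar
  R2 @ bar6.0: F3/A3 M3 -> G3/G4 P8 similar
  R7 @ bar6.0: A3->G4 leap 10st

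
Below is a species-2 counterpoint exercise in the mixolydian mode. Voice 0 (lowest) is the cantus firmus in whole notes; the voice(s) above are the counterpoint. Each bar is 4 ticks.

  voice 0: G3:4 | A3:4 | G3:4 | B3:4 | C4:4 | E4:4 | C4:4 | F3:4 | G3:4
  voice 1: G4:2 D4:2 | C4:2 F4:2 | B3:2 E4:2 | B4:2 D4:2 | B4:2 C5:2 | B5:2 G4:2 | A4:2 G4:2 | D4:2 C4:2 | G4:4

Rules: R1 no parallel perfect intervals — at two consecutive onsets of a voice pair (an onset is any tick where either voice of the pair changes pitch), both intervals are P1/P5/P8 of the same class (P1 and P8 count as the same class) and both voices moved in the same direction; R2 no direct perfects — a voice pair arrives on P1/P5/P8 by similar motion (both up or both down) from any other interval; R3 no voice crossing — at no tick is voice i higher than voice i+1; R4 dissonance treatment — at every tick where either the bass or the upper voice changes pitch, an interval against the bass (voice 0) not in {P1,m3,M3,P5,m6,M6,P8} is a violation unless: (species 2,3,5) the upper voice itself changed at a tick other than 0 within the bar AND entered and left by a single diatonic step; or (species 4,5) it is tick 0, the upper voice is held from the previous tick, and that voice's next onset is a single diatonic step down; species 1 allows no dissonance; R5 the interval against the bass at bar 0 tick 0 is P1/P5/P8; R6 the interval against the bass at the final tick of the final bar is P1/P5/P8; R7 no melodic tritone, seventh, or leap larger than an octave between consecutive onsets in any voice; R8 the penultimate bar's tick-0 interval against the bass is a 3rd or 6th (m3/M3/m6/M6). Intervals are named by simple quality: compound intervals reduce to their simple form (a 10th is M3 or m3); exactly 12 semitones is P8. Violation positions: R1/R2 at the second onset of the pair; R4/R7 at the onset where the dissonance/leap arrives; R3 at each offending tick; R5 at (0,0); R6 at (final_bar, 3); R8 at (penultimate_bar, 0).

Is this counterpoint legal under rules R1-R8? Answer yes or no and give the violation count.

No (7 violations)

bar 0: v0=G3 v1=G4 (P8)
bar 1: v0=A3 v1=C4 (m3)
bar 2: v0=G3 v1=B3 (M3)
bar 3: v0=B3 v1=B4 (P8)
bar 4: v0=C4 v1=B4 (M7)
bar 5: v0=E4 v1=B5 (P5)
bar 6: v0=C4 v1=A4 (M6)
bar 7: v0=F3 v1=D4 (M6)
bar 8: v0=G3 v1=G4 (P8)
  R7 @ bar2.0: F4->B3 leap 6st
  R2 @ bar3.0: G3/E4 M6 -> B3/B4 P8 similar
  R4 @ bar4.0: C4/B4 M7 untreated
  R2 @ bar5.0: C4/C5 P8 -> E4/B5 P5 similar
  R7 @ bar5.0: C5->B5 leap 11st
  R7 @ bar5.2: B5->G4 leap 16st
  R2 @ bar8.0: F3/C4 P5 -> G3/G4 P8 similar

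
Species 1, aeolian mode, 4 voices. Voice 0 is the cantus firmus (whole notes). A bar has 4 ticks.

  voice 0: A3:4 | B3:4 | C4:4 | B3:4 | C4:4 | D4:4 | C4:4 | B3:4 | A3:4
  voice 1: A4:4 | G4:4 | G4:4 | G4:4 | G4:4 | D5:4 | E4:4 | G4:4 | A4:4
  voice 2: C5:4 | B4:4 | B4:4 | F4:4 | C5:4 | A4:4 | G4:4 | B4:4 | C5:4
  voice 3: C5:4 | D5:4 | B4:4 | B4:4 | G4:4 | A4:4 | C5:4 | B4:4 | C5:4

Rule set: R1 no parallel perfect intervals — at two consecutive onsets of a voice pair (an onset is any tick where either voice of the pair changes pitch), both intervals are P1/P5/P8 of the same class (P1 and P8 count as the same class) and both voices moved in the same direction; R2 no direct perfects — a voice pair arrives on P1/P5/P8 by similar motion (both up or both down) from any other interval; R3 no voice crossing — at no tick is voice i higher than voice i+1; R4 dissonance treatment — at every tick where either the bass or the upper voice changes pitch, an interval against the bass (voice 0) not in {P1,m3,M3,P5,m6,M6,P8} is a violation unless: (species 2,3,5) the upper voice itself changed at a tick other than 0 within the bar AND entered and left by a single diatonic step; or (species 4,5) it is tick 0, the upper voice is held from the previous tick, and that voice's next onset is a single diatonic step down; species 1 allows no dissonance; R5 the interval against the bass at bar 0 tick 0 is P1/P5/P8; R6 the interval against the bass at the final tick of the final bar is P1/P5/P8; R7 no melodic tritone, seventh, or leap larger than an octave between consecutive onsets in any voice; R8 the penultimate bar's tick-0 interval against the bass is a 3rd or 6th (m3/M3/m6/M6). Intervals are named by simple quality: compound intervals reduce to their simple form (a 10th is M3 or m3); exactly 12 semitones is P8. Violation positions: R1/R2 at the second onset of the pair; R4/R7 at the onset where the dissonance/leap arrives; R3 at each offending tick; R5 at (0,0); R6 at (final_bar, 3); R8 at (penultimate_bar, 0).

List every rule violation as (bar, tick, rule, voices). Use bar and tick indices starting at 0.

(0, 0, R5, (0, 2))
(0, 0, R5, (0, 3))
(2, 0, R4, (0, 2))
(2, 0, R4, (0, 3))
(3, 0, R3, (1, 2))
(3, 0, R4, (0, 2))
(3, 0, R7, (2,))
(3, 1, R3, (1, 2))
(3, 2, R3, (1, 2))
(3, 3, R3, (1, 2))
(4, 0, R2, (0, 2))
(4, 0, R3, (2, 3))
(4, 1, R3, (2, 3))
(4, 2, R3, (2, 3))
(4, 3, R3, (2, 3))
(5, 0, R1, (0, 3))
(5, 0, R2, (0, 1))
(5, 0, R3, (1, 2))
(5, 1, R3, (1, 2))
(5, 2, R3, (1, 2))
(5, 3, R3, (1, 2))
(6, 0, R1, (0, 2))
(6, 0, R7, (1,))
(7, 0, R1, (0, 3))
(7, 0, R8, (0, 2))
(7, 0, R8, (0, 3))
(8, 0, R1, (2, 3))
(8, 3, R6, (0, 2))
(8, 3, R6, (0, 3))

bar 0: v0=A3 v1=A4 v2=C5 v3=C5 downbeat m3
bar 1: v0=B3 v1=G4 v2=B4 v3=D5 downbeat m3
bar 2: v0=C4 v1=G4 v2=B4 v3=B4 downbeat M7
bar 3: v0=B3 v1=G4 v2=F4 v3=B4 downbeat P8
bar 4: v0=C4 v1=G4 v2=C5 v3=G4 downbeat P5
bar 5: v0=D4 v1=D5 v2=A4 v3=A4 downbeat P5
bar 6: v0=C4 v1=E4 v2=G4 v3=C5 downbeat P8
bar 7: v0=B3 v1=G4 v2=B4 v3=B4 downbeat P8
bar 8: v0=A3 v1=A4 v2=C5 v3=C5 downbeat m3
  -> R5 @ bar 0 tick 0 v(0, 2): opens on m3
  -> R5 @ bar 0 tick 0 v(0, 3): opens on m3
  -> R4 @ bar 2 tick 0 v(0, 2): C4/B4 M7 untreated
  -> R4 @ bar 2 tick 0 v(0, 3): C4/B4 M7 untreated
  -> R3 @ bar 3 tick 0 v(1, 2): G4 above F4
  -> R4 @ bar 3 tick 0 v(0, 2): B3/F4 TT untreated
  -> R7 @ bar 3 tick 0 v(2,): B4->F4 leap 6st
  -> R3 @ bar 3 tick 1 v(1, 2): G4 above F4
  -> R3 @ bar 3 tick 2 v(1, 2): G4 above F4
  -> R3 @ bar 3 tick 3 v(1, 2): G4 above F4
  -> R2 @ bar 4 tick 0 v(0, 2): B3/F4 TT -> C4/C5 P8 similar
  -> R3 @ bar 4 tick 0 v(2, 3): C5 above G4
  -> R3 @ bar 4 tick 1 v(2, 3): C5 above G4
  -> R3 @ bar 4 tick 2 v(2, 3): C5 above G4
  -> R3 @ bar 4 tick 3 v(2, 3): C5 above G4
  -> R1 @ bar 5 tick 0 v(0, 3): C4/G4 P5 -> D4/A4 P5 similar
  -> R2 @ bar 5 tick 0 v(0, 1): C4/G4 P5 -> D4/D5 P8 similar
  -> R3 @ bar 5 tick 0 v(1, 2): D5 above A4
  -> R3 @ bar 5 tick 1 v(1, 2): D5 above A4
  -> R3 @ bar 5 tick 2 v(1, 2): D5 above A4
  -> R3 @ bar 5 tick 3 v(1, 2): D5 above A4
  -> R1 @ bar 6 tick 0 v(0, 2): D4/A4 P5 -> C4/G4 P5 similar
  -> R7 @ bar 6 tick 0 v(1,): D5->E4 leap 10st
  -> R1 @ bar 7 tick 0 v(0, 3): C4/C5 P8 -> B3/B4 P8 similar
  -> R8 @ bar 7 tick 0 v(0, 2): penult P8 not 3rd/6th
  -> R8 @ bar 7 tick 0 v(0, 3): penult P8 not 3rd/6th
  -> R1 @ bar 8 tick 0 v(2, 3): B4/B4 P1 -> C5/C5 P1 similar
  -> R6 @ bar 8 tick 3 v(0, 2): closes on m3
  -> R6 @ bar 8 tick 3 v(0, 3): closes on m3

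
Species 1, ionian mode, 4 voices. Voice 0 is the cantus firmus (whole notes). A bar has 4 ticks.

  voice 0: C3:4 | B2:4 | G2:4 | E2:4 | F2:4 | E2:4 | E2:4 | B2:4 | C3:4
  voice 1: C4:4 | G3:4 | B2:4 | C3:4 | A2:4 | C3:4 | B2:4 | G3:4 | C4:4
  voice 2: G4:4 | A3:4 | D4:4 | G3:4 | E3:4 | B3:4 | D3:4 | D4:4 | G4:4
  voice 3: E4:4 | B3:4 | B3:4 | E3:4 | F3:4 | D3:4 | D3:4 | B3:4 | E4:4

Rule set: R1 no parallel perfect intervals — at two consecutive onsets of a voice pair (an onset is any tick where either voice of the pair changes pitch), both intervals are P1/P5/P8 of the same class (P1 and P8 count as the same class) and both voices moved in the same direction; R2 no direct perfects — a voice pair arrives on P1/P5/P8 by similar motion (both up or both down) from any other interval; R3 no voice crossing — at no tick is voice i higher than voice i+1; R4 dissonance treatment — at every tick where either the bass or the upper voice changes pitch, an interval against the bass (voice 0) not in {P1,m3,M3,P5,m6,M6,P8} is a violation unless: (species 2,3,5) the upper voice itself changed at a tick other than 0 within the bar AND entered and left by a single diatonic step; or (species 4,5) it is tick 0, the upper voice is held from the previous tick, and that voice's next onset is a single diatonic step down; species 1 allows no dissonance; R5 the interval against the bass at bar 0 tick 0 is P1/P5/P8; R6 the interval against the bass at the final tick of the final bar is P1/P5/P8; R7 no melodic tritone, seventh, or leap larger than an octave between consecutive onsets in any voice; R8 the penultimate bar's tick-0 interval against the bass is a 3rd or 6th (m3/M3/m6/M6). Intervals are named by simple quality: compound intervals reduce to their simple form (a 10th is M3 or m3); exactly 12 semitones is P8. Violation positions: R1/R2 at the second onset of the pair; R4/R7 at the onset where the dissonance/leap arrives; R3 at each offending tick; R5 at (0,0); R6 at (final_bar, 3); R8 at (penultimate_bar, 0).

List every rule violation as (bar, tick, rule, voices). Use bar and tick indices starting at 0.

bar 0: v0=C3 v1=C4 v2=G4 v3=E4 downbeat M3
bar 1: v0=B2 v1=G3 v2=A3 v3=B3 downbeat P8
bar 2: v0=G2 v1=B2 v2=D4 v3=B3 downbeat M3
bar 3: v0=E2 v1=C3 v2=G3 v3=E3 downbeat P8
bar 4: v0=F2 v1=A2 v2=E3 v3=F3 downbeat P8
bar 5: v0=E2 v1=C3 v2=B3 v3=D3 downbeat m7
bar 6: v0=E2 v1=B2 v2=D3 v3=D3 downbeat m7
bar 7: v0=B2 v1=G3 v2=D4 v3=B3 downbeat P8
bar 8: v0=C3 v1=C4 v2=G4 v3=E4 downbeat M3
  -> R3 @ bar 0 tick 0 v(2, 3): G4 above E4
  -> R5 @ bar 0 tick 0 v(0, 3): opens on M3
  -> R3 @ bar 0 tick 1 v(2, 3): G4 above E4
  -> R3 @ bar 0 tick 2 v(2, 3): G4 above E4
  -> R3 @ bar 0 tick 3 v(2, 3): G4 above E4
  -> R2 @ bar 1 tick 0 v(0, 3): C3/E4 M3 -> B2/B3 P8 similar
  -> R4 @ bar 1 tick 0 v(0, 2): B2/A3 m7 untreated
  -> R7 @ bar 1 tick 0 v(2,): G4->A3 leap 10st
  -> R3 @ bar 2 tick 0 v(2, 3): D4 above B3
  -> R3 @ bar 2 tick 1 v(2, 3): D4 above B3
  -> R3 @ bar 2 tick 2 v(2, 3): D4 above B3
  -> R3 @ bar 2 tick 3 v(2, 3): D4 above B3
  -> R2 @ bar 3 tick 0 v(0, 3): G2/B3 M3 -> E2/E3 P8 similar
  -> R3 @ bar 3 tick 0 v(2, 3): G3 above E3
  -> R3 @ bar 3 tick 1 v(2, 3): G3 above E3
  -> R3 @ bar 3 tick 2 v(2, 3): G3 above E3
  -> R3 @ bar 3 tick 3 v(2, 3): G3 above E3
  -> R1 @ bar 4 tick 0 v(0, 3): E2/E3 P8 -> F2/F3 P8 similar
  -> R1 @ bar 4 tick 0 v(1, 2): C3/G3 P5 -> A2/E3 P5 similar
  -> R4 @ bar 4 tick 0 v(0, 2): F2/E3 M7 untreated
  -> R3 @ bar 5 tick 0 v(2, 3): B3 above D3
  -> R4 @ bar 5 tick 0 v(0, 3): E2/D3 m7 untreated
  -> R3 @ bar 5 tick 1 v(2, 3): B3 above D3
  -> R3 @ bar 5 tick 2 v(2, 3): B3 above D3
  -> R3 @ bar 5 tick 3 v(2, 3): B3 above D3
  -> R4 @ bar 6 tick 0 v(0, 2): E2/D3 m7 untreated
  -> R2 @ bar 7 tick 0 v(0, 3): E2/D3 m7 -> B2/B3 P8 similar
  -> R2 @ bar 7 tick 0 v(1, 2): B2/D3 m3 -> G3/D4 P5 similar
  -> R3 @ bar 7 tick 0 v(2, 3): D4 above B3
  -> R8 @ bar 7 tick 0 v(0, 3): penult P8 not 3rd/6th
  -> R3 @ bar 7 tick 1 v(2, 3): D4 above B3
  -> R3 @ bar 7 tick 2 v(2, 3): D4 above B3
  -> R3 @ bar 7 tick 3 v(2, 3): D4 above B3
  -> R1 @ bar 8 tick 0 v(1, 2): G3/D4 P5 -> C4/G4 P5 similar
  -> R2 @ bar 8 tick 0 v(0, 1): B2/G3 m6 -> C3/C4 P8 similar
  -> R2 @ bar 8 tick 0 v(0, 2): B2/D4 m3 -> C3/G4 P5 similar
  -> R3 @ bar 8 tick 0 v(2, 3): G4 above E4
  -> R3 @ bar 8 tick 1 v(2, 3): G4 above E4
  -> R3 @ bar 8 tick 2 v(2, 3): G4 above E4
  -> R3 @ bar 8 tick 3 v(2, 3): G4 above E4
  -> R6 @ bar 8 tick 3 v(0, 3): closes on M3

(0, 0, R3, (2, 3))
(0, 0, R5, (0, 3))
(0, 1, R3, (2, 3))
(0, 2, R3, (2, 3))
(0, 3, R3, (2, 3))
(1, 0, R2, (0, 3))
(1, 0, R4, (0, 2))
(1, 0, R7, (2,))
(2, 0, R3, (2, 3))
(2, 1, R3, (2, 3))
(2, 2, R3, (2, 3))
(2, 3, R3, (2, 3))
(3, 0, R2, (0, 3))
(3, 0, R3, (2, 3))
(3, 1, R3, (2, 3))
(3, 2, R3, (2, 3))
(3, 3, R3, (2, 3))
(4, 0, R1, (0, 3))
(4, 0, R1, (1, 2))
(4, 0, R4, (0, 2))
(5, 0, R3, (2, 3))
(5, 0, R4, (0, 3))
(5, 1, R3, (2, 3))
(5, 2, R3, (2, 3))
(5, 3, R3, (2, 3))
(6, 0, R4, (0, 2))
(7, 0, R2, (0, 3))
(7, 0, R2, (1, 2))
(7, 0, R3, (2, 3))
(7, 0, R8, (0, 3))
(7, 1, R3, (2, 3))
(7, 2, R3, (2, 3))
(7, 3, R3, (2, 3))
(8, 0, R1, (1, 2))
(8, 0, R2, (0, 1))
(8, 0, R2, (0, 2))
(8, 0, R3, (2, 3))
(8, 1, R3, (2, 3))
(8, 2, R3, (2, 3))
(8, 3, R3, (2, 3))
(8, 3, R6, (0, 3))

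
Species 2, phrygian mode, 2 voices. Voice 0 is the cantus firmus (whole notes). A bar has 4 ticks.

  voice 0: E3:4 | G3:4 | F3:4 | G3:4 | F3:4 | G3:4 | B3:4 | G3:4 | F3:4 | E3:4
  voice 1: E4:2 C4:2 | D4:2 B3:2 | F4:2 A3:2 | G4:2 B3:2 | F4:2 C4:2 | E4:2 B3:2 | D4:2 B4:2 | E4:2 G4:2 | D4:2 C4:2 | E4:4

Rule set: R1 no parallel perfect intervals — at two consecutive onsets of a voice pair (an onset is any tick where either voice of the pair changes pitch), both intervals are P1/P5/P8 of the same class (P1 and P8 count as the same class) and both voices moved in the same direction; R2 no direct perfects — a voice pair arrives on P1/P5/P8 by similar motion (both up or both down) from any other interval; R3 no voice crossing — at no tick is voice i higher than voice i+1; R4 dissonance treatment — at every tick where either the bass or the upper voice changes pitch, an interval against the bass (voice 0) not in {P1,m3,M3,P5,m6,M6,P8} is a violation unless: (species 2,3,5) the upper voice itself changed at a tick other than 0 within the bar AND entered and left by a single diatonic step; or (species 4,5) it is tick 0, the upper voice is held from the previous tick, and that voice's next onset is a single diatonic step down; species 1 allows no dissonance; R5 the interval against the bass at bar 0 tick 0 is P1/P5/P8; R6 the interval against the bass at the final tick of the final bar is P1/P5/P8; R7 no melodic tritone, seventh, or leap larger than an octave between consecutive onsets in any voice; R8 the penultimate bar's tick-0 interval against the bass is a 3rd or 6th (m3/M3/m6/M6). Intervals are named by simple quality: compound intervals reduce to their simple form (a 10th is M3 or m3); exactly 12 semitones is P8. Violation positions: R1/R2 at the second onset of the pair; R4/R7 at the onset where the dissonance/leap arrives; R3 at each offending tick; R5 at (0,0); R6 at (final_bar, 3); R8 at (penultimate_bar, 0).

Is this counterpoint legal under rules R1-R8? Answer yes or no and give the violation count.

bar 0: v0=E3 v1=E4 (P8)
bar 1: v0=G3 v1=D4 (P5)
bar 2: v0=F3 v1=F4 (P8)
bar 3: v0=G3 v1=G4 (P8)
bar 4: v0=F3 v1=F4 (P8)
bar 5: v0=G3 v1=E4 (M6)
bar 6: v0=B3 v1=D4 (m3)
bar 7: v0=G3 v1=E4 (M6)
bar 8: v0=F3 v1=D4 (M6)
bar 9: v0=E3 v1=E4 (P8)
  R2 @ bar1.0: E3/C4 m6 -> G3/D4 P5 similar
  R7 @ bar2.0: B3->F4 leap 6st
  R2 @ bar3.0: F3/A3 M3 -> G3/G4 P8 similar
  R7 @ bar3.0: A3->G4 leap 10st
  R7 @ bar4.0: B3->F4 leap 6st

No (5 violations)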